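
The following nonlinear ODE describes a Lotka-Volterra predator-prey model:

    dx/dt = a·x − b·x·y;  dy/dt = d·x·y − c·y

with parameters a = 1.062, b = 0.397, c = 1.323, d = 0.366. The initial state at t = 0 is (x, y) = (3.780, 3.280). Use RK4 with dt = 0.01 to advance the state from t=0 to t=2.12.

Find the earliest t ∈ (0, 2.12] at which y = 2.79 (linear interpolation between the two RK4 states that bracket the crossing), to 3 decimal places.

t=0.000: state=(3.780, 3.280)
step 1 (dt=0.01): k1=(-0.908, 0.198), k2=(-0.908, 0.193), k3=(-0.908, 0.193), k4=(-0.909, 0.188); state += dt/6·(k1+2k2+2k3+k4)
t=0.010: state=(3.771, 3.282)
t=0.020: state=(3.762, 3.284)
t=0.030: state=(3.753, 3.285)
continuing one RK4 step at a time; state shown every 10 steps (Δt=0.1):
t=0.100: state=(3.689, 3.294)
t=0.200: state=(3.599, 3.298)
t=0.300: state=(3.512, 3.291)
t=0.400: state=(3.428, 3.273)
t=0.500: state=(3.349, 3.246)
t=0.600: state=(3.276, 3.210)
t=0.700: state=(3.210, 3.167)
t=0.800: state=(3.151, 3.117)
t=0.900: state=(3.100, 3.062)
t=1.000: state=(3.056, 3.002)
t=1.100: state=(3.020, 2.939)
t=1.200: state=(2.993, 2.874)
t=1.300: state=(2.973, 2.809)
t=1.320: state=(2.970, 2.795)
next step: t=1.330: state=(2.969, 2.789) — y has crossed 2.79
linear interpolation between t=1.320 (2.79544) and t=1.330 (2.78884) → t≈1.328

t = 1.328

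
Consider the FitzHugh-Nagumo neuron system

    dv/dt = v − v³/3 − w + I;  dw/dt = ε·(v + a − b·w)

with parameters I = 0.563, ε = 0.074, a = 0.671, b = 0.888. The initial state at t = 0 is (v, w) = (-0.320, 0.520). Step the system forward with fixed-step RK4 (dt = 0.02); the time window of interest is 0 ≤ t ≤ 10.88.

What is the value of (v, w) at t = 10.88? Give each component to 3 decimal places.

(v, w) = (-1.206, -0.121)

t=0.000: state=(-0.320, 0.520)
step 1 (dt=0.02): k1=(-0.266, -0.008), k2=(-0.268, -0.008), k3=(-0.268, -0.008), k4=(-0.271, -0.009); state += dt/6·(k1+2k2+2k3+k4)
t=0.020: state=(-0.325, 0.520)
t=0.040: state=(-0.331, 0.520)
t=0.060: state=(-0.336, 0.519)
continuing one RK4 step at a time; state shown every 25 steps (Δt=0.5):
t=0.500: state=(-0.485, 0.513)
t=1.000: state=(-0.718, 0.499)
t=1.500: state=(-1.001, 0.476)
t=2.000: state=(-1.270, 0.444)
t=2.500: state=(-1.455, 0.404)
t=3.000: state=(-1.547, 0.360)
t=3.500: state=(-1.577, 0.316)
t=4.000: state=(-1.577, 0.273)
t=4.500: state=(-1.561, 0.231)
t=5.000: state=(-1.539, 0.192)
t=5.500: state=(-1.514, 0.155)
t=6.000: state=(-1.488, 0.119)
t=6.500: state=(-1.461, 0.086)
t=7.000: state=(-1.433, 0.055)
t=7.500: state=(-1.405, 0.026)
t=8.000: state=(-1.377, -0.001)
t=8.500: state=(-1.348, -0.026)
t=9.000: state=(-1.319, -0.049)
t=9.500: state=(-1.290, -0.071)
t=10.000: state=(-1.260, -0.090)
t=10.500: state=(-1.230, -0.108)
t=10.880: state=(-1.206, -0.121)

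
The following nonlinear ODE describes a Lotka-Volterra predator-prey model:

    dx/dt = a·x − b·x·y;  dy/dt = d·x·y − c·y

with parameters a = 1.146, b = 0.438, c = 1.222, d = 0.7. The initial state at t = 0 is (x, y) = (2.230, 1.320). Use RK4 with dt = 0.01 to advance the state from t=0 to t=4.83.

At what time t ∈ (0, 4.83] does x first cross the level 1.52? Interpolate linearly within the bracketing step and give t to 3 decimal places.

t = 2.113

t=0.000: state=(2.230, 1.320)
step 1 (dt=0.01): k1=(1.266, 0.447), k2=(1.268, 0.454), k3=(1.268, 0.454), k4=(1.269, 0.461); state += dt/6·(k1+2k2+2k3+k4)
t=0.010: state=(2.243, 1.325)
t=0.020: state=(2.255, 1.329)
t=0.030: state=(2.268, 1.334)
continuing one RK4 step at a time; state shown every 20 steps (Δt=0.2):
t=0.200: state=(2.486, 1.438)
t=0.400: state=(2.736, 1.624)
t=0.600: state=(2.951, 1.895)
t=0.800: state=(3.095, 2.268)
t=1.000: state=(3.127, 2.750)
t=1.200: state=(3.016, 3.317)
t=1.400: state=(2.765, 3.899)
t=1.600: state=(2.415, 4.392)
t=1.800: state=(2.037, 4.697)
t=2.000: state=(1.689, 4.772)
t=2.110: state=(1.524, 4.720)
next step: t=2.120: state=(1.510, 4.713) — x has crossed 1.52
linear interpolation between t=2.110 (1.52397) and t=2.120 (1.51002) → t≈2.113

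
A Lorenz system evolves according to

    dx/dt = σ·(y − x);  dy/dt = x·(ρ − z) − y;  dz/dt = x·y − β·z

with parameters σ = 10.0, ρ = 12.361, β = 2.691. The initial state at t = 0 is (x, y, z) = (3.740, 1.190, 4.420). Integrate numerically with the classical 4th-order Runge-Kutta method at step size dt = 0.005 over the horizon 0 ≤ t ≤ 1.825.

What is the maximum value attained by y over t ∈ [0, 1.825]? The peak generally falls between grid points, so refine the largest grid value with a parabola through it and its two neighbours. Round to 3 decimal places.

max y = 10.060

t=0.000: state=(3.740, 1.190, 4.420)
step 1 (dt=0.005): k1=(-25.500, 28.509, -7.444), k2=(-24.150, 28.000, -7.207), k3=(-24.196, 28.026, -7.209), k4=(-22.889, 27.539, -6.983); state += dt/6·(k1+2k2+2k3+k4)
t=0.005: state=(3.619, 1.330, 4.384)
t=0.010: state=(3.511, 1.466, 4.350)
t=0.015: state=(3.414, 1.597, 4.318)
continuing one RK4 step at a time; state shown every 20 steps (Δt=0.1):
t=0.100: state=(3.014, 3.511, 4.037)
t=0.200: state=(4.177, 5.894, 4.560)
t=0.300: state=(6.284, 8.661, 6.890)
t=0.400: state=(8.452, 10.044, 11.605)
t=0.500: state=(8.766, 7.654, 15.920)
t=0.600: state=(6.643, 3.962, 16.067)
t=0.700: state=(4.204, 2.236, 13.649)
t=0.800: state=(2.833, 2.017, 11.039)
t=0.900: state=(2.443, 2.417, 8.926)
t=1.000: state=(2.697, 3.211, 7.442)
t=1.100: state=(3.456, 4.461, 6.716)
t=1.200: state=(4.706, 6.186, 7.049)
t=1.300: state=(6.313, 7.944, 8.871)
t=1.400: state=(7.643, 8.471, 11.986)
t=1.500: state=(7.674, 6.882, 14.484)
t=1.600: state=(6.319, 4.631, 14.587)
t=1.700: state=(4.730, 3.388, 13.016)
t=1.800: state=(3.764, 3.178, 11.118)
t=1.825: state=(3.640, 3.233, 10.681)
largest grid value and its neighbours: y(0.385)=10.05082, y(0.390)=10.05928, y(0.395)=10.05721
parabola through these three points peaks at t≈0.392 with y≈10.05977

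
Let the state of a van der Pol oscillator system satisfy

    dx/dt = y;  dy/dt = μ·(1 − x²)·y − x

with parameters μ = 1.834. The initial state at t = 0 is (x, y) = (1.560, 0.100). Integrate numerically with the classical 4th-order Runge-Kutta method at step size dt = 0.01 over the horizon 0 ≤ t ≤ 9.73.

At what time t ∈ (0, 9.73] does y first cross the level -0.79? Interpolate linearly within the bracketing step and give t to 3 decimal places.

t = 1.114

t=0.000: state=(1.560, 0.100)
step 1 (dt=0.01): k1=(0.100, -1.823), k2=(0.091, -1.800), k3=(0.091, -1.800), k4=(0.082, -1.777); state += dt/6·(k1+2k2+2k3+k4)
t=0.010: state=(1.561, 0.082)
t=0.020: state=(1.562, 0.064)
t=0.030: state=(1.562, 0.047)
continuing one RK4 step at a time; state shown every 50 steps (Δt=0.5):
t=0.500: state=(1.455, -0.419)
t=1.000: state=(1.176, -0.705)
t=1.110: state=(1.094, -0.787)
next step: t=1.120: state=(1.086, -0.795) — y has crossed -0.79
linear interpolation between t=1.110 (-0.78690) and t=1.120 (-0.79508) → t≈1.114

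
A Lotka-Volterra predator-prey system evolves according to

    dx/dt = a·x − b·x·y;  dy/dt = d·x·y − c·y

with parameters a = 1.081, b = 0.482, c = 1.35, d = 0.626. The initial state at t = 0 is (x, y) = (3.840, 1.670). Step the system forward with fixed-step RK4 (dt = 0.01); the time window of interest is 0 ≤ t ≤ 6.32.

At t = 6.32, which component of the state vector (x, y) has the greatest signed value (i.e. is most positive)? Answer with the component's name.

largest component: y

t=0.000: state=(3.840, 1.670)
step 1 (dt=0.01): k1=(1.060, 1.760), k2=(1.045, 1.775), k3=(1.045, 1.775), k4=(1.030, 1.790); state += dt/6·(k1+2k2+2k3+k4)
t=0.010: state=(3.850, 1.688)
t=0.020: state=(3.861, 1.706)
t=0.030: state=(3.870, 1.724)
continuing one RK4 step at a time; state shown every 25 steps (Δt=0.25):
t=0.250: state=(3.991, 2.206)
t=0.500: state=(3.846, 2.920)
t=0.750: state=(3.383, 3.681)
t=1.000: state=(2.741, 4.246)
t=1.250: state=(2.121, 4.426)
t=1.500: state=(1.644, 4.231)
t=1.750: state=(1.326, 3.802)
t=2.000: state=(1.133, 3.284)
t=2.250: state=(1.031, 2.773)
t=2.500: state=(0.995, 2.317)
t=2.750: state=(1.010, 1.933)
t=3.000: state=(1.069, 1.622)
t=3.250: state=(1.170, 1.378)
t=3.500: state=(1.314, 1.194)
t=3.750: state=(1.503, 1.061)
t=4.000: state=(1.743, 0.976)
t=4.250: state=(2.036, 0.935)
t=4.500: state=(2.384, 0.942)
t=4.750: state=(2.780, 1.007)
t=5.000: state=(3.202, 1.147)
t=5.250: state=(3.604, 1.395)
t=5.500: state=(3.904, 1.795)
t=5.750: state=(3.985, 2.383)
t=6.000: state=(3.750, 3.128)
t=6.250: state=(3.220, 3.863)
t=6.320: state=(3.040, 4.031)
compare at T: x=3.040, y=4.031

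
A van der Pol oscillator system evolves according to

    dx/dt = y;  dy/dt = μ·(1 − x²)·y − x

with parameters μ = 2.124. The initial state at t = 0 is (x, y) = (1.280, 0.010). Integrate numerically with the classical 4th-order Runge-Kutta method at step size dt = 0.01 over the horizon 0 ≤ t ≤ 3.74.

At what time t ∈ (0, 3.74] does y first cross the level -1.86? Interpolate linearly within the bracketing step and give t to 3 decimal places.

t=0.000: state=(1.280, 0.010)
step 1 (dt=0.01): k1=(0.010, -1.294), k2=(0.004, -1.285), k3=(0.004, -1.285), k4=(-0.003, -1.276); state += dt/6·(k1+2k2+2k3+k4)
t=0.010: state=(1.280, -0.003)
t=0.020: state=(1.280, -0.016)
t=0.030: state=(1.280, -0.028)
continuing one RK4 step at a time; state shown every 20 steps (Δt=0.2):
t=0.200: state=(1.258, -0.216)
t=0.400: state=(1.197, -0.396)
t=0.600: state=(1.101, -0.561)
t=0.800: state=(0.971, -0.748)
t=1.000: state=(0.797, -1.006)
t=1.200: state=(0.558, -1.415)
t=1.330: state=(0.349, -1.825)
next step: t=1.340: state=(0.331, -1.863) — y has crossed -1.86
linear interpolation between t=1.330 (-1.82495) and t=1.340 (-1.86299) → t≈1.339

t = 1.339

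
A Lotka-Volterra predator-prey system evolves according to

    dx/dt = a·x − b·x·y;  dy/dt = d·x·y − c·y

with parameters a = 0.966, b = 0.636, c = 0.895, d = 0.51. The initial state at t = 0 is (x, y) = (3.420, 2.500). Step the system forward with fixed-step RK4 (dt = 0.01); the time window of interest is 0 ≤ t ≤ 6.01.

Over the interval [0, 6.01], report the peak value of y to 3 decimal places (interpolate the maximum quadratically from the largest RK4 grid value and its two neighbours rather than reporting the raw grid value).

max y = 3.333

t=0.000: state=(3.420, 2.500)
step 1 (dt=0.01): k1=(-2.134, 2.123), k2=(-2.150, 2.118), k3=(-2.150, 2.118), k4=(-2.166, 2.113); state += dt/6·(k1+2k2+2k3+k4)
t=0.010: state=(3.398, 2.521)
t=0.020: state=(3.377, 2.542)
t=0.030: state=(3.355, 2.563)
continuing one RK4 step at a time; state shown every 20 steps (Δt=0.2):
t=0.200: state=(2.942, 2.894)
t=0.400: state=(2.422, 3.180)
t=0.600: state=(1.940, 3.320)
t=0.800: state=(1.541, 3.312)
t=1.000: state=(1.235, 3.188)
t=1.200: state=(1.011, 2.987)
t=1.400: state=(0.852, 2.745)
t=1.600: state=(0.741, 2.489)
t=1.800: state=(0.665, 2.235)
t=2.000: state=(0.617, 1.995)
t=2.200: state=(0.589, 1.773)
t=2.400: state=(0.578, 1.573)
t=2.600: state=(0.580, 1.395)
t=2.800: state=(0.596, 1.239)
t=3.000: state=(0.623, 1.102)
t=3.200: state=(0.662, 0.984)
t=3.400: state=(0.713, 0.882)
t=3.600: state=(0.778, 0.796)
t=3.800: state=(0.857, 0.723)
t=4.000: state=(0.952, 0.663)
t=4.200: state=(1.065, 0.614)
t=4.400: state=(1.197, 0.576)
t=4.600: state=(1.353, 0.548)
t=4.800: state=(1.532, 0.531)
t=5.000: state=(1.738, 0.525)
t=5.200: state=(1.972, 0.530)
t=5.400: state=(2.234, 0.549)
t=5.600: state=(2.522, 0.585)
t=5.800: state=(2.831, 0.642)
t=6.000: state=(3.148, 0.729)
t=6.010: state=(3.164, 0.734)
largest grid value and its neighbours: y(0.680)=3.33305, y(0.690)=3.33312, y(0.700)=3.33285
parabola through these three points peaks at t≈0.687 with y≈3.33314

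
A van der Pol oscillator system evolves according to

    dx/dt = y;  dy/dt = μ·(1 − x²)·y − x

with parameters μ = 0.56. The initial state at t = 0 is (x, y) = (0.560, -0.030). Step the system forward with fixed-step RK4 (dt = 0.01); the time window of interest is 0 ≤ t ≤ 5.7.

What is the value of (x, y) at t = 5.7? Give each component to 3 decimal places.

(x, y) = (1.613, 0.501)

t=0.000: state=(0.560, -0.030)
step 1 (dt=0.01): k1=(-0.030, -0.572), k2=(-0.033, -0.572), k3=(-0.033, -0.572), k4=(-0.036, -0.573); state += dt/6·(k1+2k2+2k3+k4)
t=0.010: state=(0.560, -0.036)
t=0.020: state=(0.559, -0.041)
t=0.030: state=(0.559, -0.047)
continuing one RK4 step at a time; state shown every 20 steps (Δt=0.2):
t=0.200: state=(0.542, -0.148)
t=0.400: state=(0.501, -0.269)
t=0.600: state=(0.435, -0.392)
t=0.800: state=(0.344, -0.513)
t=1.000: state=(0.230, -0.630)
t=1.200: state=(0.093, -0.737)
t=1.400: state=(-0.064, -0.828)
t=1.600: state=(-0.237, -0.892)
t=1.800: state=(-0.418, -0.917)
t=2.000: state=(-0.600, -0.890)
t=2.200: state=(-0.770, -0.803)
t=2.400: state=(-0.917, -0.658)
t=2.600: state=(-1.030, -0.465)
t=2.800: state=(-1.102, -0.246)
t=3.000: state=(-1.128, -0.019)
t=3.200: state=(-1.110, 0.203)
t=3.400: state=(-1.048, 0.414)
t=3.600: state=(-0.945, 0.614)
t=3.800: state=(-0.802, 0.808)
t=4.000: state=(-0.621, 1.001)
t=4.200: state=(-0.402, 1.194)
t=4.400: state=(-0.144, 1.382)
t=4.600: state=(0.149, 1.546)
t=4.800: state=(0.470, 1.645)
t=5.000: state=(0.800, 1.626)
t=5.200: state=(1.110, 1.449)
t=5.400: state=(1.369, 1.121)
t=5.600: state=(1.553, 0.711)
t=5.700: state=(1.613, 0.501)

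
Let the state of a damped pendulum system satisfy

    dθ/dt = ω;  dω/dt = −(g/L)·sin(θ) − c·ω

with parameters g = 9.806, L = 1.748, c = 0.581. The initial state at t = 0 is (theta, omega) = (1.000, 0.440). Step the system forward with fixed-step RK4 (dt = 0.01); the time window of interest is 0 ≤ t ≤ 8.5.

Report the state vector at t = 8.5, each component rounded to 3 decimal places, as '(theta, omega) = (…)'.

(theta, omega) = (0.076, -0.122)

t=0.000: state=(1.000, 0.440)
step 1 (dt=0.01): k1=(0.440, -4.976), k2=(0.415, -4.968), k3=(0.415, -4.968), k4=(0.390, -4.960); state += dt/6·(k1+2k2+2k3+k4)
t=0.010: state=(1.004, 0.390)
t=0.020: state=(1.008, 0.341)
t=0.030: state=(1.011, 0.291)
continuing one RK4 step at a time; state shown every 50 steps (Δt=0.5):
t=0.500: state=(0.665, -1.580)
t=1.000: state=(-0.241, -1.627)
t=1.500: state=(-0.668, 0.015)
t=2.000: state=(-0.304, 1.231)
t=2.500: state=(0.286, 0.868)
t=3.000: state=(0.424, -0.318)
t=3.500: state=(0.079, -0.876)
t=4.000: state=(-0.263, -0.358)
t=4.500: state=(-0.237, 0.411)
t=5.000: state=(0.036, 0.548)
t=5.500: state=(0.202, 0.061)
t=6.000: state=(0.108, -0.369)
t=6.500: state=(-0.078, -0.293)
t=7.000: state=(-0.133, 0.080)
t=7.500: state=(-0.031, 0.273)
t=8.000: state=(0.079, 0.122)
t=8.500: state=(0.076, -0.122)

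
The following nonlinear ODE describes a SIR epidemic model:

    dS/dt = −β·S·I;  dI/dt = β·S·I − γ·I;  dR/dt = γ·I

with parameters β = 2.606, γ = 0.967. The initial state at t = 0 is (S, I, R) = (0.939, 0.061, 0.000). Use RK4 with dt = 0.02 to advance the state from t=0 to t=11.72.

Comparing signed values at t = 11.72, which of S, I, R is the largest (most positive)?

t=0.000: state=(0.939, 0.061, 0.000)
step 1 (dt=0.02): k1=(-0.149, 0.090, 0.059), k2=(-0.151, 0.091, 0.060), k3=(-0.151, 0.091, 0.060), k4=(-0.153, 0.092, 0.061); state += dt/6·(k1+2k2+2k3+k4)
t=0.020: state=(0.936, 0.063, 0.001)
t=0.040: state=(0.933, 0.065, 0.002)
t=0.060: state=(0.930, 0.067, 0.004)
continuing one RK4 step at a time; state shown every 25 steps (Δt=0.5):
t=0.500: state=(0.837, 0.120, 0.043)
t=1.000: state=(0.680, 0.200, 0.120)
t=1.500: state=(0.500, 0.266, 0.234)
t=2.000: state=(0.347, 0.284, 0.369)
t=2.500: state=(0.243, 0.256, 0.501)
t=3.000: state=(0.180, 0.207, 0.613)
t=3.500: state=(0.142, 0.157, 0.701)
t=4.000: state=(0.119, 0.115, 0.766)
t=4.500: state=(0.105, 0.082, 0.813)
t=5.000: state=(0.096, 0.057, 0.847)
t=5.500: state=(0.090, 0.040, 0.870)
t=6.000: state=(0.086, 0.028, 0.886)
t=6.500: state=(0.084, 0.019, 0.897)
t=7.000: state=(0.082, 0.013, 0.905)
t=7.500: state=(0.081, 0.009, 0.910)
t=8.000: state=(0.080, 0.006, 0.914)
t=8.500: state=(0.079, 0.004, 0.916)
t=9.000: state=(0.079, 0.003, 0.918)
t=9.500: state=(0.079, 0.002, 0.919)
t=10.000: state=(0.079, 0.001, 0.920)
t=10.500: state=(0.079, 0.001, 0.921)
t=11.000: state=(0.079, 0.001, 0.921)
t=11.500: state=(0.078, 0.000, 0.921)
t=11.720: state=(0.078, 0.000, 0.921)
compare at T: S=0.078, I=0.000, R=0.921

largest component: R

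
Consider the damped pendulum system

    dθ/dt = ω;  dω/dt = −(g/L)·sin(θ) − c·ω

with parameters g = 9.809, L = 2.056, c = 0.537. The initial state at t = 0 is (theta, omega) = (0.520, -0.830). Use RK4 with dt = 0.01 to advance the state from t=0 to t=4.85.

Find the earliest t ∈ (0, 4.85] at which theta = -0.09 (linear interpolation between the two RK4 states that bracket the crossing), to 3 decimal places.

t = 0.555

t=0.000: state=(0.520, -0.830)
step 1 (dt=0.01): k1=(-0.830, -1.925), k2=(-0.840, -1.902), k3=(-0.840, -1.902), k4=(-0.849, -1.880); state += dt/6·(k1+2k2+2k3+k4)
t=0.010: state=(0.512, -0.849)
t=0.020: state=(0.503, -0.868)
t=0.030: state=(0.494, -0.886)
continuing one RK4 step at a time; state shown every 20 steps (Δt=0.2):
t=0.200: state=(0.322, -1.117)
t=0.400: state=(0.088, -1.186)
t=0.550: state=(-0.085, -1.094)
next step: t=0.560: state=(-0.096, -1.084) — theta has crossed -0.09
linear interpolation between t=0.550 (-0.08463) and t=0.560 (-0.09552) → t≈0.555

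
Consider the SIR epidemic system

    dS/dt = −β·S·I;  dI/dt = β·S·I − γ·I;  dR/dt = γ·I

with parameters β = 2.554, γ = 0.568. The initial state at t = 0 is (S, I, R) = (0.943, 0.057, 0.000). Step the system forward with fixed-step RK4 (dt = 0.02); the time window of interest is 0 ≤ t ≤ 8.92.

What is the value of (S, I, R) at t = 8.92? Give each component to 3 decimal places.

(S, I, R) = (0.012, 0.019, 0.969)

t=0.000: state=(0.943, 0.057, 0.000)
step 1 (dt=0.02): k1=(-0.137, 0.105, 0.032), k2=(-0.140, 0.107, 0.033), k3=(-0.140, 0.107, 0.033), k4=(-0.142, 0.108, 0.034); state += dt/6·(k1+2k2+2k3+k4)
t=0.020: state=(0.940, 0.059, 0.001)
t=0.040: state=(0.937, 0.061, 0.001)
t=0.060: state=(0.934, 0.064, 0.002)
continuing one RK4 step at a time; state shown every 25 steps (Δt=0.5):
t=0.500: state=(0.839, 0.135, 0.026)
t=1.000: state=(0.653, 0.266, 0.082)
t=1.500: state=(0.425, 0.398, 0.177)
t=2.000: state=(0.244, 0.455, 0.300)
t=2.500: state=(0.138, 0.434, 0.428)
t=3.000: state=(0.082, 0.375, 0.543)
t=3.500: state=(0.053, 0.307, 0.640)
t=4.000: state=(0.037, 0.244, 0.718)
t=4.500: state=(0.028, 0.192, 0.780)
t=5.000: state=(0.023, 0.149, 0.828)
t=5.500: state=(0.019, 0.115, 0.865)
t=6.000: state=(0.017, 0.089, 0.894)
t=6.500: state=(0.015, 0.068, 0.916)
t=7.000: state=(0.014, 0.052, 0.933)
t=7.500: state=(0.013, 0.040, 0.947)
t=8.000: state=(0.013, 0.031, 0.957)
t=8.500: state=(0.012, 0.023, 0.964)
t=8.920: state=(0.012, 0.019, 0.969)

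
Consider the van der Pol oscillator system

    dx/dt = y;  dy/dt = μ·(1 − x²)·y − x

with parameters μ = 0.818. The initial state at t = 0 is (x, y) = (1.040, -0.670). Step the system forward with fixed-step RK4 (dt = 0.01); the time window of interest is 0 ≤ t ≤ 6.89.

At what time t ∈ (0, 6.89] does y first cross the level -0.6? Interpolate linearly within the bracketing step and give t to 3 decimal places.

t=0.000: state=(1.040, -0.670)
step 1 (dt=0.01): k1=(-0.670, -0.995), k2=(-0.675, -0.995), k3=(-0.675, -0.995), k4=(-0.680, -0.996); state += dt/6·(k1+2k2+2k3+k4)
t=0.010: state=(1.033, -0.680)
t=0.020: state=(1.026, -0.690)
t=0.030: state=(1.019, -0.700)
continuing one RK4 step at a time; state shown every 25 steps (Δt=0.25):
t=0.250: state=(0.841, -0.925)
t=0.500: state=(0.575, -1.210)
t=0.750: state=(0.232, -1.545)
t=1.000: state=(-0.200, -1.898)
t=1.250: state=(-0.706, -2.107)
t=1.500: state=(-1.217, -1.888)
t=1.750: state=(-1.610, -1.206)
t=1.940: state=(-1.782, -0.617)
next step: t=1.950: state=(-1.788, -0.589) — y has crossed -0.6
linear interpolation between t=1.940 (-0.61725) and t=1.950 (-0.58862) → t≈1.946

t = 1.946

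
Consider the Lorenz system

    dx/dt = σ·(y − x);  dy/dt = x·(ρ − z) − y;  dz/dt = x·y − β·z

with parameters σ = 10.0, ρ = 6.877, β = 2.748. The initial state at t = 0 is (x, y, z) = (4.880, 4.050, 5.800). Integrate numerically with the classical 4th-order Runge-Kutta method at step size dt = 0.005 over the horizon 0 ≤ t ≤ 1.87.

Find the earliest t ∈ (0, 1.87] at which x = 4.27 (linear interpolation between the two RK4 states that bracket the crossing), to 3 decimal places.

t=0.000: state=(4.880, 4.050, 5.800)
step 1 (dt=0.005): k1=(-8.300, 1.206, 3.826), k2=(-8.062, 1.134, 3.730), k3=(-8.070, 1.136, 3.732), k4=(-7.840, 1.066, 3.638); state += dt/6·(k1+2k2+2k3+k4)
t=0.005: state=(4.840, 4.056, 5.819)
t=0.010: state=(4.802, 4.061, 5.836)
t=0.015: state=(4.766, 4.065, 5.853)
continuing one RK4 step at a time; state shown every 20 steps (Δt=0.1):
t=0.100: state=(4.372, 4.073, 6.035)
t=0.140: state=(4.270, 4.053, 6.072)
next step: t=0.145: state=(4.259, 4.050, 6.074) — x has crossed 4.27
linear interpolation between t=0.140 (4.27005) and t=0.145 (4.25938) → t≈0.140

t = 0.140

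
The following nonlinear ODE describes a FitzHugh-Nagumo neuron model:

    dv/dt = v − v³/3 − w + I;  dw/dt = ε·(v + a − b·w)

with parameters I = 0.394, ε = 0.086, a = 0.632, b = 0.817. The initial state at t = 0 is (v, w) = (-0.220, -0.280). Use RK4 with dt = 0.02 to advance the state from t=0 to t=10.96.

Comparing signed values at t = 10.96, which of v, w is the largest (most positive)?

t=0.000: state=(-0.220, -0.280)
step 1 (dt=0.02): k1=(0.458, 0.055), k2=(0.461, 0.055), k3=(0.461, 0.055), k4=(0.465, 0.056); state += dt/6·(k1+2k2+2k3+k4)
t=0.020: state=(-0.211, -0.279)
t=0.040: state=(-0.201, -0.278)
t=0.060: state=(-0.192, -0.277)
continuing one RK4 step at a time; state shown every 25 steps (Δt=0.5):
t=0.500: state=(0.066, -0.247)
t=1.000: state=(0.506, -0.201)
t=1.500: state=(1.089, -0.133)
t=2.000: state=(1.580, -0.045)
t=2.500: state=(1.795, 0.056)
t=3.000: state=(1.838, 0.158)
t=3.500: state=(1.822, 0.256)
t=4.000: state=(1.788, 0.350)
t=4.500: state=(1.749, 0.440)
t=5.000: state=(1.708, 0.524)
t=5.500: state=(1.666, 0.604)
t=6.000: state=(1.623, 0.680)
t=6.500: state=(1.579, 0.750)
t=7.000: state=(1.534, 0.817)
t=7.500: state=(1.487, 0.879)
t=8.000: state=(1.439, 0.937)
t=8.500: state=(1.389, 0.992)
t=9.000: state=(1.337, 1.042)
t=9.500: state=(1.282, 1.088)
t=10.000: state=(1.223, 1.130)
t=10.500: state=(1.159, 1.168)
t=10.960: state=(1.094, 1.199)
compare at T: v=1.094, w=1.199

largest component: w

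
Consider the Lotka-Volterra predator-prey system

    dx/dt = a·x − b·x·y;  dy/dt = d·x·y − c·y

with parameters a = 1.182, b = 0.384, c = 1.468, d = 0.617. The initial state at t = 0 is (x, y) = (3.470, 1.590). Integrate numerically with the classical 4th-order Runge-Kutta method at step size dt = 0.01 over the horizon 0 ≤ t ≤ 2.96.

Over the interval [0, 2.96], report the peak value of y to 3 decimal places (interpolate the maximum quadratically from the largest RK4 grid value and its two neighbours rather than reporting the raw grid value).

max y = 5.975

t=0.000: state=(3.470, 1.590)
step 1 (dt=0.01): k1=(1.983, 1.070), k2=(1.981, 1.083), k3=(1.981, 1.083), k4=(1.980, 1.097); state += dt/6·(k1+2k2+2k3+k4)
t=0.010: state=(3.490, 1.601)
t=0.020: state=(3.510, 1.612)
t=0.030: state=(3.529, 1.623)
continuing one RK4 step at a time; state shown every 10 steps (Δt=0.1):
t=0.100: state=(3.666, 1.711)
t=0.200: state=(3.853, 1.863)
t=0.300: state=(4.023, 2.052)
t=0.400: state=(4.166, 2.281)
t=0.500: state=(4.274, 2.556)
t=0.600: state=(4.334, 2.879)
t=0.700: state=(4.337, 3.249)
t=0.800: state=(4.275, 3.661)
t=0.900: state=(4.146, 4.100)
t=1.000: state=(3.952, 4.547)
t=1.100: state=(3.705, 4.973)
t=1.200: state=(3.419, 5.350)
t=1.300: state=(3.115, 5.652)
t=1.400: state=(2.809, 5.858)
t=1.500: state=(2.519, 5.962)
t=1.600: state=(2.254, 5.964)
t=1.700: state=(2.021, 5.874)
t=1.800: state=(1.820, 5.709)
t=1.900: state=(1.652, 5.486)
t=2.000: state=(1.514, 5.223)
t=2.100: state=(1.402, 4.933)
t=2.200: state=(1.313, 4.631)
t=2.300: state=(1.244, 4.327)
t=2.400: state=(1.193, 4.027)
t=2.500: state=(1.157, 3.739)
t=2.600: state=(1.134, 3.464)
t=2.700: state=(1.123, 3.207)
t=2.800: state=(1.122, 2.967)
t=2.900: state=(1.132, 2.747)
t=2.960: state=(1.142, 2.623)
largest grid value and its neighbours: y(1.540)=5.97418, y(1.550)=5.97480, y(1.560)=5.97446
parabola through these three points peaks at t≈1.551 with y≈5.97481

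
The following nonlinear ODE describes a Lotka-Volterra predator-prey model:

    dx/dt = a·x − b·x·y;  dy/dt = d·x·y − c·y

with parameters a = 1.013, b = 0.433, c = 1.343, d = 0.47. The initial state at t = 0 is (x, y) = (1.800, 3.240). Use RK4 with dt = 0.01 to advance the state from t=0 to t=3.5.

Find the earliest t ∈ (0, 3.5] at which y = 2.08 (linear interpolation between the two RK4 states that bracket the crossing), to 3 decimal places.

t = 0.786

t=0.000: state=(1.800, 3.240)
step 1 (dt=0.01): k1=(-0.702, -1.610), k2=(-0.694, -1.612), k3=(-0.694, -1.612), k4=(-0.687, -1.613); state += dt/6·(k1+2k2+2k3+k4)
t=0.010: state=(1.793, 3.224)
t=0.020: state=(1.786, 3.208)
t=0.030: state=(1.780, 3.192)
continuing one RK4 step at a time; state shown every 20 steps (Δt=0.2):
t=0.200: state=(1.688, 2.917)
t=0.400: state=(1.628, 2.605)
t=0.600: state=(1.611, 2.318)
t=0.780: state=(1.629, 2.087)
next step: t=0.790: state=(1.631, 2.075) — y has crossed 2.08
linear interpolation between t=0.780 (2.08730) and t=0.790 (2.07529) → t≈0.786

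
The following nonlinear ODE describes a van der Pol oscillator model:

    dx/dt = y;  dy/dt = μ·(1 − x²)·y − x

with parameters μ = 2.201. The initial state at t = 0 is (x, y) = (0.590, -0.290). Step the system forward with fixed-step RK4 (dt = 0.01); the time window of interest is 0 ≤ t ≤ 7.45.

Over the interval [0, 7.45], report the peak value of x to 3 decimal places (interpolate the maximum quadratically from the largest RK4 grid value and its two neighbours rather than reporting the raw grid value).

t=0.000: state=(0.590, -0.290)
step 1 (dt=0.01): k1=(-0.290, -1.006), k2=(-0.295, -1.013), k3=(-0.295, -1.013), k4=(-0.300, -1.020); state += dt/6·(k1+2k2+2k3+k4)
t=0.010: state=(0.587, -0.300)
t=0.020: state=(0.584, -0.310)
t=0.030: state=(0.581, -0.321)
continuing one RK4 step at a time; state shown every 25 steps (Δt=0.25):
t=0.250: state=(0.482, -0.595)
t=0.500: state=(0.278, -1.074)
t=0.750: state=(-0.083, -1.882)
t=1.000: state=(-0.684, -2.880)
t=1.250: state=(-1.397, -2.420)
t=1.500: state=(-1.781, -0.716)
t=1.750: state=(-1.844, 0.058)
t=2.000: state=(-1.797, 0.275)
t=2.250: state=(-1.718, 0.350)
t=2.500: state=(-1.624, 0.398)
t=2.750: state=(-1.518, 0.449)
t=3.000: state=(-1.398, 0.516)
t=3.250: state=(-1.258, 0.612)
t=3.500: state=(-1.087, 0.765)
t=3.750: state=(-0.866, 1.031)
t=4.000: state=(-0.551, 1.550)
t=4.250: state=(-0.045, 2.621)
t=4.500: state=(0.800, 4.019)
t=4.750: state=(1.694, 2.475)
t=5.000: state=(2.004, 0.350)
t=5.250: state=(2.007, -0.179)
t=5.500: state=(1.946, -0.284)
t=5.750: state=(1.870, -0.320)
t=6.000: state=(1.787, -0.347)
t=6.250: state=(1.697, -0.378)
t=6.500: state=(1.598, -0.416)
t=6.750: state=(1.487, -0.467)
t=7.000: state=(1.362, -0.540)
t=7.250: state=(1.215, -0.647)
t=7.450: state=(1.073, -0.780)
largest grid value and its neighbours: x(5.100)=2.02084, x(5.110)=2.02104, x(5.120)=2.02104
parabola through these three points peaks at t≈5.115 with x≈2.02107

max x = 2.021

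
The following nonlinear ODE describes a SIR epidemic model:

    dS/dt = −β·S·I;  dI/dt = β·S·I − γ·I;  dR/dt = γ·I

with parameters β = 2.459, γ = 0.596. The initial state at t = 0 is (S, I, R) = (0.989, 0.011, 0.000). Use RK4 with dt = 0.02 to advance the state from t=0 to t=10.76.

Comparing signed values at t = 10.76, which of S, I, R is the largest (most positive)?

t=0.000: state=(0.989, 0.011, 0.000)
step 1 (dt=0.02): k1=(-0.027, 0.020, 0.007), k2=(-0.027, 0.021, 0.007), k3=(-0.027, 0.021, 0.007), k4=(-0.028, 0.021, 0.007); state += dt/6·(k1+2k2+2k3+k4)
t=0.020: state=(0.988, 0.011, 0.000)
t=0.040: state=(0.988, 0.012, 0.000)
t=0.060: state=(0.987, 0.012, 0.000)
continuing one RK4 step at a time; state shown every 25 steps (Δt=0.5):
t=0.500: state=(0.967, 0.027, 0.005)
t=1.000: state=(0.917, 0.065, 0.018)
t=1.500: state=(0.812, 0.140, 0.048)
t=2.000: state=(0.639, 0.255, 0.106)
t=2.500: state=(0.434, 0.366, 0.199)
t=3.000: state=(0.267, 0.416, 0.318)
t=3.500: state=(0.161, 0.399, 0.440)
t=4.000: state=(0.101, 0.347, 0.552)
t=4.500: state=(0.069, 0.285, 0.646)
t=5.000: state=(0.050, 0.227, 0.722)
t=5.500: state=(0.039, 0.178, 0.783)
t=6.000: state=(0.032, 0.138, 0.829)
t=6.500: state=(0.028, 0.106, 0.866)
t=7.000: state=(0.025, 0.082, 0.894)
t=7.500: state=(0.023, 0.062, 0.915)
t=8.000: state=(0.021, 0.048, 0.931)
t=8.500: state=(0.020, 0.036, 0.944)
t=9.000: state=(0.019, 0.028, 0.953)
t=9.500: state=(0.019, 0.021, 0.960)
t=10.000: state=(0.018, 0.016, 0.966)
t=10.500: state=(0.018, 0.012, 0.970)
t=10.760: state=(0.018, 0.010, 0.972)
compare at T: S=0.018, I=0.010, R=0.972

largest component: R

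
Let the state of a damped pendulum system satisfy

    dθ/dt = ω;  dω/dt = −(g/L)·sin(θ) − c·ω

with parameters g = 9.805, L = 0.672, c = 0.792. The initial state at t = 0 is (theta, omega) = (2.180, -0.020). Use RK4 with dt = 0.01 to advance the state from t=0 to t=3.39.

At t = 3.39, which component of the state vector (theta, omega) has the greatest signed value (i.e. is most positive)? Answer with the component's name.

largest component: omega

t=0.000: state=(2.180, -0.020)
step 1 (dt=0.01): k1=(-0.020, -11.950), k2=(-0.080, -11.904), k3=(-0.080, -11.906), k4=(-0.139, -11.862); state += dt/6·(k1+2k2+2k3+k4)
t=0.010: state=(2.179, -0.139)
t=0.020: state=(2.177, -0.257)
t=0.030: state=(2.174, -0.375)
continuing one RK4 step at a time; state shown every 20 steps (Δt=0.2):
t=0.200: state=(1.943, -2.345)
t=0.400: state=(1.240, -4.641)
t=0.600: state=(0.171, -5.633)
t=0.800: state=(-0.820, -3.877)
t=1.000: state=(-1.301, -0.908)
t=1.200: state=(-1.201, 1.821)
t=1.400: state=(-0.627, 3.700)
t=1.600: state=(0.154, 3.749)
t=1.800: state=(0.745, 1.952)
t=2.000: state=(0.901, -0.384)
t=2.200: state=(0.624, -2.239)
t=2.400: state=(0.089, -2.849)
t=2.600: state=(-0.412, -1.945)
t=2.800: state=(-0.635, -0.241)
t=3.000: state=(-0.518, 1.321)
t=3.200: state=(-0.164, 2.044)
t=3.390: state=(0.205, 1.678)
compare at T: theta=0.205, omega=1.678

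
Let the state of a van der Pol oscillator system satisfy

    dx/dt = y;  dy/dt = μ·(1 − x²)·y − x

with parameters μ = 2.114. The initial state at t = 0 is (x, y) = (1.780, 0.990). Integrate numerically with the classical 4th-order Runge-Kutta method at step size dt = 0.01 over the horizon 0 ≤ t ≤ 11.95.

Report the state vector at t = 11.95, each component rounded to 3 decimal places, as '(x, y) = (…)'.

(x, y) = (-1.923, 0.307)

t=0.000: state=(1.780, 0.990)
step 1 (dt=0.01): k1=(0.990, -6.318), k2=(0.958, -6.214), k3=(0.959, -6.215), k4=(0.928, -6.110); state += dt/6·(k1+2k2+2k3+k4)
t=0.010: state=(1.790, 0.928)
t=0.020: state=(1.799, 0.868)
t=0.030: state=(1.807, 0.810)
continuing one RK4 step at a time; state shown every 50 steps (Δt=0.5):
t=0.500: state=(1.845, -0.256)
t=1.000: state=(1.677, -0.391)
t=1.500: state=(1.457, -0.497)
t=2.000: state=(1.163, -0.707)
t=2.500: state=(0.690, -1.306)
t=3.000: state=(-0.407, -3.462)
t=3.500: state=(-1.926, -1.041)
t=4.000: state=(-1.977, 0.259)
t=4.500: state=(-1.820, 0.348)
t=5.000: state=(-1.630, 0.417)
t=5.500: state=(-1.396, 0.534)
t=6.000: state=(-1.074, 0.794)
t=6.500: state=(-0.517, 1.610)
t=7.000: state=(0.855, 3.941)
t=7.500: state=(2.004, 0.335)
t=8.000: state=(1.944, -0.293)
t=8.500: state=(1.778, -0.362)
t=9.000: state=(1.579, -0.438)
t=9.500: state=(1.330, -0.577)
t=10.000: state=(0.973, -0.906)
t=10.500: state=(0.300, -2.039)
t=11.000: state=(-1.317, -3.619)
t=11.500: state=(-2.021, 0.013)
t=11.950: state=(-1.923, 0.307)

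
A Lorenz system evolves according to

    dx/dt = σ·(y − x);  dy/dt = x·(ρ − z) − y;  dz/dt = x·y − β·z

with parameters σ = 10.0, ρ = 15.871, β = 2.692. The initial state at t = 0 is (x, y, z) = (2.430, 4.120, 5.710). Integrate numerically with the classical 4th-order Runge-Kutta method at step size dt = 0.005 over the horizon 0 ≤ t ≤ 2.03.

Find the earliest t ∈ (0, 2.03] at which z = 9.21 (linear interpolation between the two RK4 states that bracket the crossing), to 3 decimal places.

t = 0.195

t=0.000: state=(2.430, 4.120, 5.710)
step 1 (dt=0.005): k1=(16.900, 20.571, -5.360), k2=(16.992, 20.982, -5.022), k3=(17.000, 20.981, -5.021), k4=(17.099, 21.393, -4.678); state += dt/6·(k1+2k2+2k3+k4)
t=0.005: state=(2.515, 4.225, 5.685)
t=0.010: state=(2.601, 4.334, 5.663)
t=0.015: state=(2.688, 4.447, 5.645)
continuing one RK4 step at a time; state shown every 20 steps (Δt=0.1):
t=0.100: state=(4.474, 7.006, 6.055)
t=0.190: state=(7.205, 10.646, 8.951)
next step: t=0.195: state=(7.377, 10.839, 9.221) — z has crossed 9.21
linear interpolation between t=0.190 (8.95130) and t=0.195 (9.22066) → t≈0.195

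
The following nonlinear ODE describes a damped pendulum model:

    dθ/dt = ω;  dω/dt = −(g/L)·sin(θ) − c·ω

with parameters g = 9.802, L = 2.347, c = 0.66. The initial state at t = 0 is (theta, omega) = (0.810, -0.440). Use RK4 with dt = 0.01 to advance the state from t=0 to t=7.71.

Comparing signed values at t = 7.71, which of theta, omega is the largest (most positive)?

t=0.000: state=(0.810, -0.440)
step 1 (dt=0.01): k1=(-0.440, -2.735), k2=(-0.454, -2.719), k3=(-0.454, -2.719), k4=(-0.467, -2.703); state += dt/6·(k1+2k2+2k3+k4)
t=0.010: state=(0.805, -0.467)
t=0.020: state=(0.801, -0.494)
t=0.030: state=(0.796, -0.521)
continuing one RK4 step at a time; state shown every 25 steps (Δt=0.25):
t=0.250: state=(0.624, -1.011)
t=0.500: state=(0.328, -1.298)
t=0.750: state=(0.002, -1.253)
t=1.000: state=(-0.274, -0.922)
t=1.250: state=(-0.446, -0.432)
t=1.500: state=(-0.489, 0.077)
t=1.750: state=(-0.415, 0.492)
t=2.000: state=(-0.257, 0.737)
t=2.250: state=(-0.064, 0.777)
t=2.500: state=(0.115, 0.629)
t=2.750: state=(0.240, 0.356)
t=3.000: state=(0.290, 0.043)
t=3.250: state=(0.265, -0.232)
t=3.500: state=(0.182, -0.412)
t=3.750: state=(0.069, -0.470)
t=4.000: state=(-0.043, -0.408)
t=4.250: state=(-0.128, -0.260)
t=4.500: state=(-0.170, -0.073)
t=4.750: state=(-0.165, 0.102)
t=5.000: state=(-0.123, 0.226)
t=5.250: state=(-0.058, 0.279)
t=5.500: state=(0.010, 0.259)
t=5.750: state=(0.066, 0.180)
t=6.000: state=(0.098, 0.071)
t=6.250: state=(0.102, -0.038)
t=6.500: state=(0.081, -0.121)
t=6.750: state=(0.045, -0.164)
t=7.000: state=(0.003, -0.161)
t=7.250: state=(-0.033, -0.121)
t=7.500: state=(-0.056, -0.058)
t=7.710: state=(-0.062, -0.002)
compare at T: theta=-0.062, omega=-0.002

largest component: omega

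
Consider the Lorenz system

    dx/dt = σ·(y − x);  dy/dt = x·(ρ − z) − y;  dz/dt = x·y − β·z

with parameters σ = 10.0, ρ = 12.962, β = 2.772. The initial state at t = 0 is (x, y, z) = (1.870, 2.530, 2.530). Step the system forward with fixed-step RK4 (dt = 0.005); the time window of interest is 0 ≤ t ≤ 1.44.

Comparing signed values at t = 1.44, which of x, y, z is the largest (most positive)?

largest component: z

t=0.000: state=(1.870, 2.530, 2.530)
step 1 (dt=0.005): k1=(6.600, 16.978, -2.282), k2=(6.859, 17.118, -2.144), k3=(6.856, 17.124, -2.143), k4=(7.113, 17.270, -2.003); state += dt/6·(k1+2k2+2k3+k4)
t=0.005: state=(1.904, 2.616, 2.519)
t=0.010: state=(1.941, 2.703, 2.510)
t=0.015: state=(1.980, 2.792, 2.502)
continuing one RK4 step at a time; state shown every 10 steps (Δt=0.05):
t=0.050: state=(2.323, 3.467, 2.495)
t=0.100: state=(3.015, 4.642, 2.677)
t=0.150: state=(3.959, 6.115, 3.207)
t=0.200: state=(5.173, 7.866, 4.288)
t=0.250: state=(6.629, 9.712, 6.173)
t=0.300: state=(8.179, 11.183, 9.032)
t=0.350: state=(9.487, 11.549, 12.634)
t=0.400: state=(10.081, 10.268, 16.080)
t=0.450: state=(9.627, 7.672, 18.184)
t=0.500: state=(8.251, 4.887, 18.451)
t=0.550: state=(6.460, 2.838, 17.367)
t=0.600: state=(4.768, 1.712, 15.697)
t=0.650: state=(3.451, 1.253, 13.940)
t=0.700: state=(2.560, 1.166, 12.300)
t=0.750: state=(2.028, 1.263, 10.835)
t=0.800: state=(1.765, 1.455, 9.551)
t=0.850: state=(1.697, 1.717, 8.442)
t=0.900: state=(1.774, 2.055, 7.501)
t=0.950: state=(1.974, 2.489, 6.728)
t=1.000: state=(2.291, 3.047, 6.132)
t=1.050: state=(2.734, 3.759, 5.737)
t=1.100: state=(3.322, 4.654, 5.590)
t=1.150: state=(4.072, 5.741, 5.765)
t=1.200: state=(4.990, 6.988, 6.370)
t=1.250: state=(6.052, 8.273, 7.524)
t=1.300: state=(7.167, 9.344, 9.292)
t=1.350: state=(8.154, 9.837, 11.561)
t=1.400: state=(8.762, 9.432, 13.921)
t=1.440: state=(8.823, 8.447, 15.459)
compare at T: x=8.823, y=8.447, z=15.459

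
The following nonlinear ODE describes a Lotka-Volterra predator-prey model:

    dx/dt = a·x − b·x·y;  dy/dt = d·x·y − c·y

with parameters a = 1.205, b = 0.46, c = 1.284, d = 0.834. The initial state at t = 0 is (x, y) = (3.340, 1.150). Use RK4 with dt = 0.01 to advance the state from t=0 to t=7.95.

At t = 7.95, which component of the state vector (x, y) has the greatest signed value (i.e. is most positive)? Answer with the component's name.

largest component: y

t=0.000: state=(3.340, 1.150)
step 1 (dt=0.01): k1=(2.258, 1.727), k2=(2.252, 1.751), k3=(2.252, 1.751), k4=(2.246, 1.775); state += dt/6·(k1+2k2+2k3+k4)
t=0.010: state=(3.363, 1.168)
t=0.020: state=(3.385, 1.186)
t=0.030: state=(3.407, 1.204)
continuing one RK4 step at a time; state shown every 50 steps (Δt=0.5):
t=0.500: state=(3.980, 2.921)
t=1.000: state=(2.487, 6.349)
t=1.500: state=(0.953, 6.523)
t=2.000: state=(0.485, 4.533)
t=2.500: state=(0.384, 2.841)
t=3.000: state=(0.418, 1.761)
t=3.500: state=(0.551, 1.130)
t=4.000: state=(0.811, 0.785)
t=4.500: state=(1.262, 0.632)
t=5.000: state=(1.998, 0.649)
t=5.500: state=(3.057, 0.970)
t=6.000: state=(3.972, 2.273)
t=6.500: state=(3.010, 5.608)
t=7.000: state=(1.200, 6.845)
t=7.500: state=(0.548, 5.035)
t=7.950: state=(0.399, 3.353)
compare at T: x=0.399, y=3.353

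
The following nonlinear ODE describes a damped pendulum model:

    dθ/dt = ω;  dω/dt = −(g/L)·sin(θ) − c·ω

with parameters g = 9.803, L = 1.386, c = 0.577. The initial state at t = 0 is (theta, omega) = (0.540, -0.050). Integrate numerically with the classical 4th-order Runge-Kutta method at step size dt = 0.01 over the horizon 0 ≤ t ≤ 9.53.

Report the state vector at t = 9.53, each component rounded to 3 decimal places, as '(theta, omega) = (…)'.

(theta, omega) = (0.034, -0.001)

t=0.000: state=(0.540, -0.050)
step 1 (dt=0.01): k1=(-0.050, -3.608), k2=(-0.068, -3.596), k3=(-0.068, -3.595), k4=(-0.086, -3.583); state += dt/6·(k1+2k2+2k3+k4)
t=0.010: state=(0.539, -0.086)
t=0.020: state=(0.538, -0.122)
t=0.030: state=(0.537, -0.157)
continuing one RK4 step at a time; state shown every 50 steps (Δt=0.5):
t=0.500: state=(0.161, -1.197)
t=1.000: state=(-0.331, -0.511)
t=1.500: state=(-0.268, 0.666)
t=2.000: state=(0.129, 0.683)
t=2.500: state=(0.257, -0.200)
t=3.000: state=(0.016, -0.601)
t=3.500: state=(-0.186, -0.110)
t=4.000: state=(-0.092, 0.403)
t=4.500: state=(0.100, 0.256)
t=5.000: state=(0.112, -0.192)
t=5.500: state=(-0.027, -0.274)
t=6.000: state=(-0.095, 0.026)
t=6.500: state=(-0.021, 0.217)
t=7.000: state=(0.062, 0.073)
t=7.500: state=(0.042, -0.131)
t=8.000: state=(-0.029, -0.111)
t=8.500: state=(-0.044, 0.051)
t=9.000: state=(0.003, 0.105)
t=9.500: state=(0.034, 0.006)
t=9.530: state=(0.034, -0.001)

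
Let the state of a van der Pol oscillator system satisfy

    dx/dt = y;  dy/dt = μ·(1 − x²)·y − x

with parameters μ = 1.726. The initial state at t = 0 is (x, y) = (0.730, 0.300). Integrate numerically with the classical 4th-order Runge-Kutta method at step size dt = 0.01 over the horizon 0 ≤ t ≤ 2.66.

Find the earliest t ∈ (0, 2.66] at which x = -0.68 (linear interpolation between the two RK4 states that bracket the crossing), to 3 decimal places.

t=0.000: state=(0.730, 0.300)
step 1 (dt=0.01): k1=(0.300, -0.488), k2=(0.298, -0.493), k3=(0.298, -0.493), k4=(0.295, -0.497); state += dt/6·(k1+2k2+2k3+k4)
t=0.010: state=(0.733, 0.295)
t=0.020: state=(0.736, 0.290)
t=0.030: state=(0.739, 0.285)
continuing one RK4 step at a time; state shown every 10 steps (Δt=0.1):
t=0.100: state=(0.757, 0.247)
t=0.200: state=(0.779, 0.185)
t=0.300: state=(0.794, 0.116)
t=0.400: state=(0.802, 0.041)
t=0.500: state=(0.802, -0.039)
t=0.600: state=(0.794, -0.124)
t=0.700: state=(0.777, -0.213)
t=0.800: state=(0.751, -0.309)
t=0.900: state=(0.715, -0.411)
t=1.000: state=(0.669, -0.522)
t=1.100: state=(0.611, -0.645)
t=1.200: state=(0.539, -0.785)
t=1.300: state=(0.453, -0.947)
t=1.400: state=(0.349, -1.138)
t=1.500: state=(0.224, -1.364)
t=1.600: state=(0.075, -1.631)
t=1.700: state=(-0.103, -1.937)
t=1.800: state=(-0.313, -2.261)
t=1.900: state=(-0.555, -2.554)
t=1.940: state=(-0.659, -2.643)
next step: t=1.950: state=(-0.685, -2.662) — x has crossed -0.68
linear interpolation between t=1.940 (-0.65861) and t=1.950 (-0.68514) → t≈1.948

t = 1.948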